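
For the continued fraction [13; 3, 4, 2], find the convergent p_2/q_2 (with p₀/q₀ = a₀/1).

173/13

Using pₖ = aₖpₖ₋₁ + pₖ₋₂, qₖ = aₖqₖ₋₁ + qₖ₋₂ (with p₋₁=1, p₋₂=0, q₋₁=0, q₋₂=1):
  k=0: a=13, p=13, q=1
  k=1: a=3, p=40, q=3
  k=2: a=4, p=173, q=13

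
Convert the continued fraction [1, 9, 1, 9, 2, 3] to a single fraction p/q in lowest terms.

796/723

Fold from the inside: start with 3/1.
  2 + 1/3 = 7/3
  9 + 3/7 = 66/7
  1 + 7/66 = 73/66
  9 + 66/73 = 723/73
  1 + 73/723 = 796/723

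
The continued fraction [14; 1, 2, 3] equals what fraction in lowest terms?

Fold from the inside: start with 3/1.
  2 + 1/3 = 7/3
  1 + 3/7 = 10/7
  14 + 7/10 = 147/10

147/10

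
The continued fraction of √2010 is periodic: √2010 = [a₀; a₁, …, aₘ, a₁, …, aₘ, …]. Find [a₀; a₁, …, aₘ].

a₀ = ⌊√2010⌋ = 44.
With m₀=0, d₀=1 and mₖ₊₁ = dₖaₖ − mₖ, dₖ₊₁ = (n − mₖ₊₁²)/dₖ, aₖ₊₁ = ⌊(a₀+mₖ₊₁)/dₖ₊₁⌋:
  k=1: m=44, d=74, a=1
  k=2: m=30, d=15, a=4
  k=3: m=30, d=74, a=1
  k=4: m=44, d=1, a=88
d=1 and a=2a₀=88 at k=4, so the next step gives (m, d) = (44, 74) again — its k=1 value — and the period has length 4.

[44; 1, 4, 1, 88]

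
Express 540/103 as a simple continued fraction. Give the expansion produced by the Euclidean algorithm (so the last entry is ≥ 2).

540 = 5×103 + 25
103 = 4×25 + 3
25 = 8×3 + 1
3 = 3×1 + 0  (stop)
So 540/103 = [5; 4, 8, 3].

[5; 4, 8, 3]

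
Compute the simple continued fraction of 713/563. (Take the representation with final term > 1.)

713 = 1·563 + 150
563 = 3·150 + 113
150 = 1·113 + 37
113 = 3·37 + 2
37 = 18·2 + 1
2 = 2·1 + 0  (stop)
So 713/563 = [1; 3, 1, 3, 18, 2].

[1; 3, 1, 3, 18, 2]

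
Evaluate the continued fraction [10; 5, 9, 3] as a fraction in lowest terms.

Fold from the inside: start with 3/1.
  9 + 1/3 = 28/3
  5 + 3/28 = 143/28
  10 + 28/143 = 1458/143

1458/143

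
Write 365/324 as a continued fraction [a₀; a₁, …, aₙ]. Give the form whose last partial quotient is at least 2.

365 = 1×324 + 41
324 = 7×41 + 37
41 = 1×37 + 4
37 = 9×4 + 1
4 = 4×1 + 0  (stop)
So 365/324 = [1; 7, 1, 9, 4].

[1; 7, 1, 9, 4]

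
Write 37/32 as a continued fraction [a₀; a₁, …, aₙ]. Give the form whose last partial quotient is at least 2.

[1; 6, 2, 2]

37 = 1·32 + 5
32 = 6·5 + 2
5 = 2·2 + 1
2 = 2·1 + 0  (stop)
So 37/32 = [1; 6, 2, 2].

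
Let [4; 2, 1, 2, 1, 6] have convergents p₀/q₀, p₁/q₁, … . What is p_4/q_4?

48/11

Using pₖ = aₖpₖ₋₁ + pₖ₋₂, qₖ = aₖqₖ₋₁ + qₖ₋₂ (with p₋₁=1, p₋₂=0, q₋₁=0, q₋₂=1):
  k=0: a=4, p=4, q=1
  k=1: a=2, p=9, q=2
  k=2: a=1, p=13, q=3
  k=3: a=2, p=35, q=8
  k=4: a=1, p=48, q=11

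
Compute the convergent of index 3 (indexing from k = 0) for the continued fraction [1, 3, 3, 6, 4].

Using pₖ = aₖpₖ₋₁ + pₖ₋₂, qₖ = aₖqₖ₋₁ + qₖ₋₂ (with p₋₁=1, p₋₂=0, q₋₁=0, q₋₂=1):
  k=0: a=1, p=1, q=1
  k=1: a=3, p=4, q=3
  k=2: a=3, p=13, q=10
  k=3: a=6, p=82, q=63

82/63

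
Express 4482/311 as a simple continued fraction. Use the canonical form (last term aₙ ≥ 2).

4482 = 14·311 + 128
311 = 2·128 + 55
128 = 2·55 + 18
55 = 3·18 + 1
18 = 18·1 + 0  (stop)
So 4482/311 = [14; 2, 2, 3, 18].

[14; 2, 2, 3, 18]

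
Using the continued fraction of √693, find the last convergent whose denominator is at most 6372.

80054/3041

√693 = [26; 3, 12, 1, 4, 1, 12, 3, 52, …] (period length 8).
Convergents:
  p_0/q_0 = 26/1
  p_1/q_1 = 79/3
  p_2/q_2 = 974/37
  p_3/q_3 = 1053/40
  p_4/q_4 = 5186/197
  p_5/q_5 = 6239/237
  p_6/q_6 = 80054/3041
  p_7/q_7 = 246401/9360
q_6 = 3041 ≤ 6372 < 9360 = q_7, so the answer is 80054/3041.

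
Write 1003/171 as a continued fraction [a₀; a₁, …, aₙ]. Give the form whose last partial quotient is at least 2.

1003 = 5×171 + 148
171 = 1×148 + 23
148 = 6×23 + 10
23 = 2×10 + 3
10 = 3×3 + 1
3 = 3×1 + 0  (stop)
So 1003/171 = [5; 1, 6, 2, 3, 3].

[5; 1, 6, 2, 3, 3]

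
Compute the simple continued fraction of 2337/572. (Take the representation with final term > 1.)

2337 = 4×572 + 49
572 = 11×49 + 33
49 = 1×33 + 16
33 = 2×16 + 1
16 = 16×1 + 0  (stop)
So 2337/572 = [4; 11, 1, 2, 16].

[4; 11, 1, 2, 16]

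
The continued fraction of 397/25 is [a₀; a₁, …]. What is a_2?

397 = 15·25 + 22   →  a_0 = 15
25 = 1·22 + 3   →  a_1 = 1
22 = 7·3 + 1   →  a_2 = 7

7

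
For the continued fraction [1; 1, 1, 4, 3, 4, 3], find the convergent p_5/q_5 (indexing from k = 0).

Using pₖ = aₖpₖ₋₁ + pₖ₋₂, qₖ = aₖqₖ₋₁ + qₖ₋₂ (with p₋₁=1, p₋₂=0, q₋₁=0, q₋₂=1):
  k=0: a=1, p=1, q=1
  k=1: a=1, p=2, q=1
  k=2: a=1, p=3, q=2
  k=3: a=4, p=14, q=9
  k=4: a=3, p=45, q=29
  k=5: a=4, p=194, q=125

194/125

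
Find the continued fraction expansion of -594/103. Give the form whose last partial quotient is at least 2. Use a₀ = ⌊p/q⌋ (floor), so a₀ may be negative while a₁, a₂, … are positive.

[-6; 4, 3, 2, 3]

-594 = -6*103 + 24
103 = 4*24 + 7
24 = 3*7 + 3
7 = 2*3 + 1
3 = 3*1 + 0  (stop)
So -594/103 = [-6; 4, 3, 2, 3].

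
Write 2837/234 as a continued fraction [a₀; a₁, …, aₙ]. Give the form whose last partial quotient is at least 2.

[12; 8, 14, 2]

2837 = 12*234 + 29
234 = 8*29 + 2
29 = 14*2 + 1
2 = 2*1 + 0  (stop)
So 2837/234 = [12; 8, 14, 2].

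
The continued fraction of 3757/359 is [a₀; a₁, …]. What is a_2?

6

3757 = 10·359 + 167   →  a_0 = 10
359 = 2·167 + 25   →  a_1 = 2
167 = 6·25 + 17   →  a_2 = 6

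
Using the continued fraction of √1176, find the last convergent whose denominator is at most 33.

√1176 = [34; 3, 2, 2, 2, 3, 68, …] (period length 6).
Convergents:
  p_0/q_0 = 34/1
  p_1/q_1 = 103/3
  p_2/q_2 = 240/7
  p_3/q_3 = 583/17
  p_4/q_4 = 1406/41
q_3 = 17 ≤ 33 < 41 = q_4, so the answer is 583/17.

583/17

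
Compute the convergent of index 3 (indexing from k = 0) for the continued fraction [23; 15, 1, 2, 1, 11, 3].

Using pₖ = aₖpₖ₋₁ + pₖ₋₂, qₖ = aₖqₖ₋₁ + qₖ₋₂ (with p₋₁=1, p₋₂=0, q₋₁=0, q₋₂=1):
  k=0: a=23, p=23, q=1
  k=1: a=15, p=346, q=15
  k=2: a=1, p=369, q=16
  k=3: a=2, p=1084, q=47

1084/47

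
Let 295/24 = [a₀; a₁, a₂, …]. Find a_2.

2

295 = 12·24 + 7   →  a_0 = 12
24 = 3·7 + 3   →  a_1 = 3
7 = 2·3 + 1   →  a_2 = 2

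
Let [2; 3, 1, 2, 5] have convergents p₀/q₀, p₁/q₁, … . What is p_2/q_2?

9/4

Using pₖ = aₖpₖ₋₁ + pₖ₋₂, qₖ = aₖqₖ₋₁ + qₖ₋₂ (with p₋₁=1, p₋₂=0, q₋₁=0, q₋₂=1):
  k=0: a=2, p=2, q=1
  k=1: a=3, p=7, q=3
  k=2: a=1, p=9, q=4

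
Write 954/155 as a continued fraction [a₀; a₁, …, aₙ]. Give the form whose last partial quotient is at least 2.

954 = 6×155 + 24
155 = 6×24 + 11
24 = 2×11 + 2
11 = 5×2 + 1
2 = 2×1 + 0  (stop)
So 954/155 = [6; 6, 2, 5, 2].

[6; 6, 2, 5, 2]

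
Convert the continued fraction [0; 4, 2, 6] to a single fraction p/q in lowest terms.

13/58

Fold from the inside: start with 6/1.
  2 + 1/6 = 13/6
  4 + 6/13 = 58/13
  0 + 13/58 = 13/58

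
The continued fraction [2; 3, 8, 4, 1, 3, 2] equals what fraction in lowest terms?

2557/1102

Fold from the inside: start with 2/1.
  3 + 1/2 = 7/2
  1 + 2/7 = 9/7
  4 + 7/9 = 43/9
  8 + 9/43 = 353/43
  3 + 43/353 = 1102/353
  2 + 353/1102 = 2557/1102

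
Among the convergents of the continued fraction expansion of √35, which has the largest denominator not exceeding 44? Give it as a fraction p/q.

√35 = [5; 1, 10, …] (period length 2).
Convergents:
  p_0/q_0 = 5/1
  p_1/q_1 = 6/1
  p_2/q_2 = 65/11
  p_3/q_3 = 71/12
  p_4/q_4 = 775/131
q_3 = 12 ≤ 44 < 131 = q_4, so the answer is 71/12.

71/12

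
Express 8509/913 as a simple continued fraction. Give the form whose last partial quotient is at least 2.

8509 = 9*913 + 292
913 = 3*292 + 37
292 = 7*37 + 33
37 = 1*33 + 4
33 = 8*4 + 1
4 = 4*1 + 0  (stop)
So 8509/913 = [9; 3, 7, 1, 8, 4].

[9; 3, 7, 1, 8, 4]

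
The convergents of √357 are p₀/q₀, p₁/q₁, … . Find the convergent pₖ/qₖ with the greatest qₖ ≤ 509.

3401/180

√357 = [18; 1, 8, 2, 8, 1, 36, …] (period length 6).
Convergents:
  p_0/q_0 = 18/1
  p_1/q_1 = 19/1
  p_2/q_2 = 170/9
  p_3/q_3 = 359/19
  p_4/q_4 = 3042/161
  p_5/q_5 = 3401/180
  p_6/q_6 = 125478/6641
q_5 = 180 ≤ 509 < 6641 = q_6, so the answer is 3401/180.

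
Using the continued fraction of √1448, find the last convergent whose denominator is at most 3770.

54986/1445

√1448 = [38; 19, 76, …] (period length 2).
Convergents:
  p_0/q_0 = 38/1
  p_1/q_1 = 723/19
  p_2/q_2 = 54986/1445
  p_3/q_3 = 1045457/27474
q_2 = 1445 ≤ 3770 < 27474 = q_3, so the answer is 54986/1445.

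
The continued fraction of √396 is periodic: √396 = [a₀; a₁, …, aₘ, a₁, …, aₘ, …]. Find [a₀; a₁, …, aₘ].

a₀ = ⌊√396⌋ = 19.

[19; 1, 8, 1, 38]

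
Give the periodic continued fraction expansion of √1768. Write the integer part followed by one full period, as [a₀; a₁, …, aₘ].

[42; 21, 84]

a₀ = ⌊√1768⌋ = 42.
With m₀=0, d₀=1 and mₖ₊₁ = dₖaₖ − mₖ, dₖ₊₁ = (n − mₖ₊₁²)/dₖ, aₖ₊₁ = ⌊(a₀+mₖ₊₁)/dₖ₊₁⌋:
  k=1: m=42, d=4, a=21
  k=2: m=42, d=1, a=84
d=1 and a=2a₀=84 at k=2, so the next step gives (m, d) = (42, 4) again — its k=1 value — and the period has length 2.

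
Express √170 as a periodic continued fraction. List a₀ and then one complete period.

a₀ = ⌊√170⌋ = 13.
With m₀=0, d₀=1 and mₖ₊₁ = dₖaₖ − mₖ, dₖ₊₁ = (n − mₖ₊₁²)/dₖ, aₖ₊₁ = ⌊(a₀+mₖ₊₁)/dₖ₊₁⌋:
  k=1: m=13, d=1, a=26
d=1 and a=2a₀=26 at k=1, so the next step gives (m, d) = (13, 1) again — its k=1 value — and the period has length 1.

[13; 26]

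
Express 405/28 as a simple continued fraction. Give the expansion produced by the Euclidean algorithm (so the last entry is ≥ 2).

405 = 14×28 + 13
28 = 2×13 + 2
13 = 6×2 + 1
2 = 2×1 + 0  (stop)
So 405/28 = [14; 2, 6, 2].

[14; 2, 6, 2]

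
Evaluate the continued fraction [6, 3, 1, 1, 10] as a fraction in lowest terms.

465/74

Using pₖ = aₖpₖ₋₁ + pₖ₋₂ and qₖ = aₖqₖ₋₁ + qₖ₋₂:
  k=0: a=6, p=6, q=1
  k=1: a=3, p=19, q=3
  k=2: a=1, p=25, q=4
  k=3: a=1, p=44, q=7
  k=4: a=10, p=465, q=74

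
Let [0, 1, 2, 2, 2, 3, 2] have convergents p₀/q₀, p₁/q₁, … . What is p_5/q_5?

41/58

Using pₖ = aₖpₖ₋₁ + pₖ₋₂, qₖ = aₖqₖ₋₁ + qₖ₋₂ (with p₋₁=1, p₋₂=0, q₋₁=0, q₋₂=1):
  k=0: a=0, p=0, q=1
  k=1: a=1, p=1, q=1
  k=2: a=2, p=2, q=3
  k=3: a=2, p=5, q=7
  k=4: a=2, p=12, q=17
  k=5: a=3, p=41, q=58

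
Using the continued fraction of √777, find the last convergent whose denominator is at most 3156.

86997/3121

√777 = [27; 1, 6, 1, 54, …] (period length 4).
Convergents:
  p_0/q_0 = 27/1
  p_1/q_1 = 28/1
  p_2/q_2 = 195/7
  p_3/q_3 = 223/8
  p_4/q_4 = 12237/439
  p_5/q_5 = 12460/447
  p_6/q_6 = 86997/3121
  p_7/q_7 = 99457/3568
q_6 = 3121 ≤ 3156 < 3568 = q_7, so the answer is 86997/3121.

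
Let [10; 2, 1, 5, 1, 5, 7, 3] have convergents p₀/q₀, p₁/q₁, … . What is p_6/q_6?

8684/839

Using pₖ = aₖpₖ₋₁ + pₖ₋₂, qₖ = aₖqₖ₋₁ + qₖ₋₂ (with p₋₁=1, p₋₂=0, q₋₁=0, q₋₂=1):
  k=0: a=10, p=10, q=1
  k=1: a=2, p=21, q=2
  k=2: a=1, p=31, q=3
  k=3: a=5, p=176, q=17
  k=4: a=1, p=207, q=20
  k=5: a=5, p=1211, q=117
  k=6: a=7, p=8684, q=839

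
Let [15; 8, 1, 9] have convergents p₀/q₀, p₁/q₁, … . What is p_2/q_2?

136/9

Using pₖ = aₖpₖ₋₁ + pₖ₋₂, qₖ = aₖqₖ₋₁ + qₖ₋₂ (with p₋₁=1, p₋₂=0, q₋₁=0, q₋₂=1):
  k=0: a=15, p=15, q=1
  k=1: a=8, p=121, q=8
  k=2: a=1, p=136, q=9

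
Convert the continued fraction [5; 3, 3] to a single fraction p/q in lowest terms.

Using pₖ = aₖpₖ₋₁ + pₖ₋₂ and qₖ = aₖqₖ₋₁ + qₖ₋₂:
  k=0: a=5, p=5, q=1
  k=1: a=3, p=16, q=3
  k=2: a=3, p=53, q=10

53/10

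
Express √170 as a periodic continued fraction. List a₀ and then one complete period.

a₀ = ⌊√170⌋ = 13.

[13; 26]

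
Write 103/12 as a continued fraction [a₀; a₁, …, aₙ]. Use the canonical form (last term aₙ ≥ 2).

103 = 8·12 + 7
12 = 1·7 + 5
7 = 1·5 + 2
5 = 2·2 + 1
2 = 2·1 + 0  (stop)
So 103/12 = [8; 1, 1, 2, 2].

[8; 1, 1, 2, 2]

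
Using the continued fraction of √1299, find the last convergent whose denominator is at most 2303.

62316/1729

√1299 = [36; 24, 72, …] (period length 2).
Convergents:
  p_0/q_0 = 36/1
  p_1/q_1 = 865/24
  p_2/q_2 = 62316/1729
  p_3/q_3 = 1496449/41520
q_2 = 1729 ≤ 2303 < 41520 = q_3, so the answer is 62316/1729.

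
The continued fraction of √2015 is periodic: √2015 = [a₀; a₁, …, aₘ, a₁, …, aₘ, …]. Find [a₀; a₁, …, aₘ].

[44; 1, 7, 1, 88]

a₀ = ⌊√2015⌋ = 44.
With m₀=0, d₀=1 and mₖ₊₁ = dₖaₖ − mₖ, dₖ₊₁ = (n − mₖ₊₁²)/dₖ, aₖ₊₁ = ⌊(a₀+mₖ₊₁)/dₖ₊₁⌋:
  k=1: m=44, d=79, a=1
  k=2: m=35, d=10, a=7
  k=3: m=35, d=79, a=1
  k=4: m=44, d=1, a=88
d=1 and a=2a₀=88 at k=4, so the next step gives (m, d) = (44, 79) again — its k=1 value — and the period has length 4.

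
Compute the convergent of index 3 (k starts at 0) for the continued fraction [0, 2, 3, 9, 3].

28/65

Using pₖ = aₖpₖ₋₁ + pₖ₋₂, qₖ = aₖqₖ₋₁ + qₖ₋₂ (with p₋₁=1, p₋₂=0, q₋₁=0, q₋₂=1):
  k=0: a=0, p=0, q=1
  k=1: a=2, p=1, q=2
  k=2: a=3, p=3, q=7
  k=3: a=9, p=28, q=65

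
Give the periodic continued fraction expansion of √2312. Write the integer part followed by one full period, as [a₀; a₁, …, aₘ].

a₀ = ⌊√2312⌋ = 48.
With m₀=0, d₀=1 and mₖ₊₁ = dₖaₖ − mₖ, dₖ₊₁ = (n − mₖ₊₁²)/dₖ, aₖ₊₁ = ⌊(a₀+mₖ₊₁)/dₖ₊₁⌋:
  k=1: m=48, d=8, a=12
  k=2: m=48, d=1, a=96
d=1 and a=2a₀=96 at k=2, so the next step gives (m, d) = (48, 8) again — its k=1 value — and the period has length 2.

[48; 12, 96]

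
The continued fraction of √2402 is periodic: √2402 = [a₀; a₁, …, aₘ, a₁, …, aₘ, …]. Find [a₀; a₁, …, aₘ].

[49; 98]

a₀ = ⌊√2402⌋ = 49.
With m₀=0, d₀=1 and mₖ₊₁ = dₖaₖ − mₖ, dₖ₊₁ = (n − mₖ₊₁²)/dₖ, aₖ₊₁ = ⌊(a₀+mₖ₊₁)/dₖ₊₁⌋:
  k=1: m=49, d=1, a=98
d=1 and a=2a₀=98 at k=1, so the next step gives (m, d) = (49, 1) again — its k=1 value — and the period has length 1.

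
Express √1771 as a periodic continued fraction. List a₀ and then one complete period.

a₀ = ⌊√1771⌋ = 42.
With m₀=0, d₀=1 and mₖ₊₁ = dₖaₖ − mₖ, dₖ₊₁ = (n − mₖ₊₁²)/dₖ, aₖ₊₁ = ⌊(a₀+mₖ₊₁)/dₖ₊₁⌋:
  k=1: m=42, d=7, a=12
  k=2: m=42, d=1, a=84
d=1 and a=2a₀=84 at k=2, so the next step gives (m, d) = (42, 7) again — its k=1 value — and the period has length 2.

[42; 12, 84]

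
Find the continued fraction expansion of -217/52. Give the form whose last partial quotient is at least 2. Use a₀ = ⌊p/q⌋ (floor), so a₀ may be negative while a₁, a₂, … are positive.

-217 = -5·52 + 43
52 = 1·43 + 9
43 = 4·9 + 7
9 = 1·7 + 2
7 = 3·2 + 1
2 = 2·1 + 0  (stop)
So -217/52 = [-5; 1, 4, 1, 3, 2].

[-5; 1, 4, 1, 3, 2]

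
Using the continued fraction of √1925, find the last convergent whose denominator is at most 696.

√1925 = [43; 1, 6, 1, 86, …] (period length 4).
Convergents:
  p_0/q_0 = 43/1
  p_1/q_1 = 44/1
  p_2/q_2 = 307/7
  p_3/q_3 = 351/8
  p_4/q_4 = 30493/695
  p_5/q_5 = 30844/703
q_4 = 695 ≤ 696 < 703 = q_5, so the answer is 30493/695.

30493/695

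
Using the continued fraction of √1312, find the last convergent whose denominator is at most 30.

√1312 = [36; 4, 1, 1, 17, 1, 1, 4, 72, …] (period length 8).
Convergents:
  p_0/q_0 = 36/1
  p_1/q_1 = 145/4
  p_2/q_2 = 181/5
  p_3/q_3 = 326/9
  p_4/q_4 = 5723/158
q_3 = 9 ≤ 30 < 158 = q_4, so the answer is 326/9.

326/9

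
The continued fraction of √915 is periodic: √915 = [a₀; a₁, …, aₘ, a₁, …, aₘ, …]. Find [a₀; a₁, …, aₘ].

a₀ = ⌊√915⌋ = 30.

[30; 4, 60]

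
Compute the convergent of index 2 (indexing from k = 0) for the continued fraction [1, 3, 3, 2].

13/10

Using pₖ = aₖpₖ₋₁ + pₖ₋₂, qₖ = aₖqₖ₋₁ + qₖ₋₂ (with p₋₁=1, p₋₂=0, q₋₁=0, q₋₂=1):
  k=0: a=1, p=1, q=1
  k=1: a=3, p=4, q=3
  k=2: a=3, p=13, q=10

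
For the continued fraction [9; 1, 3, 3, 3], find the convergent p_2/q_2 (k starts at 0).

Using pₖ = aₖpₖ₋₁ + pₖ₋₂, qₖ = aₖqₖ₋₁ + qₖ₋₂ (with p₋₁=1, p₋₂=0, q₋₁=0, q₋₂=1):
  k=0: a=9, p=9, q=1
  k=1: a=1, p=10, q=1
  k=2: a=3, p=39, q=4

39/4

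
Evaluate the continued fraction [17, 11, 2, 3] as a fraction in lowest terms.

Using pₖ = aₖpₖ₋₁ + pₖ₋₂ and qₖ = aₖqₖ₋₁ + qₖ₋₂:
  k=0: a=17, p=17, q=1
  k=1: a=11, p=188, q=11
  k=2: a=2, p=393, q=23
  k=3: a=3, p=1367, q=80

1367/80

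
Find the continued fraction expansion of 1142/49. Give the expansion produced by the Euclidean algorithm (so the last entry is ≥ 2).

[23; 3, 3, 1, 3]

1142 = 23×49 + 15
49 = 3×15 + 4
15 = 3×4 + 3
4 = 1×3 + 1
3 = 3×1 + 0  (stop)
So 1142/49 = [23; 3, 3, 1, 3].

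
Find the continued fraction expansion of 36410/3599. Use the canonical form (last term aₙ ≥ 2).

[10; 8, 1, 1, 3, 8, 3, 2]

36410 = 10*3599 + 420
3599 = 8*420 + 239
420 = 1*239 + 181
239 = 1*181 + 58
181 = 3*58 + 7
58 = 8*7 + 2
7 = 3*2 + 1
2 = 2*1 + 0  (stop)
So 36410/3599 = [10; 8, 1, 1, 3, 8, 3, 2].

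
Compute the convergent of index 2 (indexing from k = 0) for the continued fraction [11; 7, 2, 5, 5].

167/15

Using pₖ = aₖpₖ₋₁ + pₖ₋₂, qₖ = aₖqₖ₋₁ + qₖ₋₂ (with p₋₁=1, p₋₂=0, q₋₁=0, q₋₂=1):
  k=0: a=11, p=11, q=1
  k=1: a=7, p=78, q=7
  k=2: a=2, p=167, q=15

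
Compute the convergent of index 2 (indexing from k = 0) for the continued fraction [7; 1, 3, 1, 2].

31/4

Using pₖ = aₖpₖ₋₁ + pₖ₋₂, qₖ = aₖqₖ₋₁ + qₖ₋₂ (with p₋₁=1, p₋₂=0, q₋₁=0, q₋₂=1):
  k=0: a=7, p=7, q=1
  k=1: a=1, p=8, q=1
  k=2: a=3, p=31, q=4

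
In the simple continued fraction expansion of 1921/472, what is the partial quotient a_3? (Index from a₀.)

1921 = 4·472 + 33   →  a_0 = 4
472 = 14·33 + 10   →  a_1 = 14
33 = 3·10 + 3   →  a_2 = 3
10 = 3·3 + 1   →  a_3 = 3

3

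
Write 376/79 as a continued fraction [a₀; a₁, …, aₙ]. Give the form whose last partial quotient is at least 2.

[4; 1, 3, 6, 3]

376 = 4*79 + 60
79 = 1*60 + 19
60 = 3*19 + 3
19 = 6*3 + 1
3 = 3*1 + 0  (stop)
So 376/79 = [4; 1, 3, 6, 3].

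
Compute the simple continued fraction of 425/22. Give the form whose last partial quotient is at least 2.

425 = 19×22 + 7
22 = 3×7 + 1
7 = 7×1 + 0  (stop)
So 425/22 = [19; 3, 7].

[19; 3, 7]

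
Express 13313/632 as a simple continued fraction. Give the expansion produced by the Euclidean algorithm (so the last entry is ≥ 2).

[21; 15, 2, 2, 2, 3]

13313 = 21*632 + 41
632 = 15*41 + 17
41 = 2*17 + 7
17 = 2*7 + 3
7 = 2*3 + 1
3 = 3*1 + 0  (stop)
So 13313/632 = [21; 15, 2, 2, 2, 3].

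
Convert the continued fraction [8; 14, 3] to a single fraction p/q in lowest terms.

Using pₖ = aₖpₖ₋₁ + pₖ₋₂ and qₖ = aₖqₖ₋₁ + qₖ₋₂:
  k=0: a=8, p=8, q=1
  k=1: a=14, p=113, q=14
  k=2: a=3, p=347, q=43

347/43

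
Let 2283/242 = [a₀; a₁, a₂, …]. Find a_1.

2283 = 9·242 + 105   →  a_0 = 9
242 = 2·105 + 32   →  a_1 = 2

2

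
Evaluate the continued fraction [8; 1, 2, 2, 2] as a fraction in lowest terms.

148/17

Using pₖ = aₖpₖ₋₁ + pₖ₋₂ and qₖ = aₖqₖ₋₁ + qₖ₋₂:
  k=0: a=8, p=8, q=1
  k=1: a=1, p=9, q=1
  k=2: a=2, p=26, q=3
  k=3: a=2, p=61, q=7
  k=4: a=2, p=148, q=17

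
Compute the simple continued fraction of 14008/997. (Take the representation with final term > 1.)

14008 = 14*997 + 50
997 = 19*50 + 47
50 = 1*47 + 3
47 = 15*3 + 2
3 = 1*2 + 1
2 = 2*1 + 0  (stop)
So 14008/997 = [14; 19, 1, 15, 1, 2].

[14; 19, 1, 15, 1, 2]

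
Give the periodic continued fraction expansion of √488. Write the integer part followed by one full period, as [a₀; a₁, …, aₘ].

a₀ = ⌊√488⌋ = 22.

[22; 11, 44]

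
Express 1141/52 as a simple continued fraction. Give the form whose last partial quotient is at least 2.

1141 = 21×52 + 49
52 = 1×49 + 3
49 = 16×3 + 1
3 = 3×1 + 0  (stop)
So 1141/52 = [21; 1, 16, 3].

[21; 1, 16, 3]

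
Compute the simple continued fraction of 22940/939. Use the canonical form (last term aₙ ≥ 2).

22940 = 24*939 + 404
939 = 2*404 + 131
404 = 3*131 + 11
131 = 11*11 + 10
11 = 1*10 + 1
10 = 10*1 + 0  (stop)
So 22940/939 = [24; 2, 3, 11, 1, 10].

[24; 2, 3, 11, 1, 10]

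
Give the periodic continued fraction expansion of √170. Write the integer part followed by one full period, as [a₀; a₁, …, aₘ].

a₀ = ⌊√170⌋ = 13.
With m₀=0, d₀=1 and mₖ₊₁ = dₖaₖ − mₖ, dₖ₊₁ = (n − mₖ₊₁²)/dₖ, aₖ₊₁ = ⌊(a₀+mₖ₊₁)/dₖ₊₁⌋:
  k=1: m=13, d=1, a=26
d=1 and a=2a₀=26 at k=1, so the next step gives (m, d) = (13, 1) again — its k=1 value — and the period has length 1.

[13; 26]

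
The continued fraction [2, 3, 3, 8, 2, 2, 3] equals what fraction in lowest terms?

Fold from the inside: start with 3/1.
  2 + 1/3 = 7/3
  2 + 3/7 = 17/7
  8 + 7/17 = 143/17
  3 + 17/143 = 446/143
  3 + 143/446 = 1481/446
  2 + 446/1481 = 3408/1481

3408/1481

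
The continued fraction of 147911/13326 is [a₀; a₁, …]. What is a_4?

3

147911 = 11·13326 + 1325   →  a_0 = 11
13326 = 10·1325 + 76   →  a_1 = 10
1325 = 17·76 + 33   →  a_2 = 17
76 = 2·33 + 10   →  a_3 = 2
33 = 3·10 + 3   →  a_4 = 3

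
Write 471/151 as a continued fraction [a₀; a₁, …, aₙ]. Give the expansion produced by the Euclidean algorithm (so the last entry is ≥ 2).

471 = 3·151 + 18
151 = 8·18 + 7
18 = 2·7 + 4
7 = 1·4 + 3
4 = 1·3 + 1
3 = 3·1 + 0  (stop)
So 471/151 = [3; 8, 2, 1, 1, 3].

[3; 8, 2, 1, 1, 3]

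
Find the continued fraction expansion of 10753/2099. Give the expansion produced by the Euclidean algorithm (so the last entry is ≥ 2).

10753 = 5×2099 + 258
2099 = 8×258 + 35
258 = 7×35 + 13
35 = 2×13 + 9
13 = 1×9 + 4
9 = 2×4 + 1
4 = 4×1 + 0  (stop)
So 10753/2099 = [5; 8, 7, 2, 1, 2, 4].

[5; 8, 7, 2, 1, 2, 4]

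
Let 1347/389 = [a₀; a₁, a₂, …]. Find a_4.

1347 = 3·389 + 180   →  a_0 = 3
389 = 2·180 + 29   →  a_1 = 2
180 = 6·29 + 6   →  a_2 = 6
29 = 4·6 + 5   →  a_3 = 4
6 = 1·5 + 1   →  a_4 = 1

1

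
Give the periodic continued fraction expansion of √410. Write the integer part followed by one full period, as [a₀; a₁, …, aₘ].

[20; 4, 40]

a₀ = ⌊√410⌋ = 20.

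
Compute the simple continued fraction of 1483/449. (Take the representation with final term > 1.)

1483 = 3*449 + 136
449 = 3*136 + 41
136 = 3*41 + 13
41 = 3*13 + 2
13 = 6*2 + 1
2 = 2*1 + 0  (stop)
So 1483/449 = [3; 3, 3, 3, 6, 2].

[3; 3, 3, 3, 6, 2]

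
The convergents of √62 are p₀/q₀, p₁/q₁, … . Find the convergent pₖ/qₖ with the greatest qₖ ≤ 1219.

7937/1008

√62 = [7; 1, 6, 1, 14, …] (period length 4).
Convergents:
  p_0/q_0 = 7/1
  p_1/q_1 = 8/1
  p_2/q_2 = 55/7
  p_3/q_3 = 63/8
  p_4/q_4 = 937/119
  p_5/q_5 = 1000/127
  p_6/q_6 = 6937/881
  p_7/q_7 = 7937/1008
  p_8/q_8 = 118055/14993
q_7 = 1008 ≤ 1219 < 14993 = q_8, so the answer is 7937/1008.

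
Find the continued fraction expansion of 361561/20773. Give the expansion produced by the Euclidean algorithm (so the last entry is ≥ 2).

361561 = 17·20773 + 8420
20773 = 2·8420 + 3933
8420 = 2·3933 + 554
3933 = 7·554 + 55
554 = 10·55 + 4
55 = 13·4 + 3
4 = 1·3 + 1
3 = 3·1 + 0  (stop)
So 361561/20773 = [17; 2, 2, 7, 10, 13, 1, 3].

[17; 2, 2, 7, 10, 13, 1, 3]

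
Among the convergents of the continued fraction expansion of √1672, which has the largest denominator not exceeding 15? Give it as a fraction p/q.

√1672 = [40; 1, 8, 10, 8, 1, 80, …] (period length 6).
Convergents:
  p_0/q_0 = 40/1
  p_1/q_1 = 41/1
  p_2/q_2 = 368/9
  p_3/q_3 = 3721/91
q_2 = 9 ≤ 15 < 91 = q_3, so the answer is 368/9.

368/9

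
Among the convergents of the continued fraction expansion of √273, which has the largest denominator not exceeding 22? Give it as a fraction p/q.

347/21

√273 = [16; 1, 1, 10, 1, 1, 32, …] (period length 6).
Convergents:
  p_0/q_0 = 16/1
  p_1/q_1 = 17/1
  p_2/q_2 = 33/2
  p_3/q_3 = 347/21
  p_4/q_4 = 380/23
q_3 = 21 ≤ 22 < 23 = q_4, so the answer is 347/21.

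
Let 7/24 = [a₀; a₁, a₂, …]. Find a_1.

7 = 0·24 + 7   →  a_0 = 0
24 = 3·7 + 3   →  a_1 = 3

3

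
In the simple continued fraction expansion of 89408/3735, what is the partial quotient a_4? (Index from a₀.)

89408 = 23·3735 + 3503   →  a_0 = 23
3735 = 1·3503 + 232   →  a_1 = 1
3503 = 15·232 + 23   →  a_2 = 15
232 = 10·23 + 2   →  a_3 = 10
23 = 11·2 + 1   →  a_4 = 11

11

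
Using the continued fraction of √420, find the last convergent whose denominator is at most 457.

3361/164

√420 = [20; 2, 40, …] (period length 2).
Convergents:
  p_0/q_0 = 20/1
  p_1/q_1 = 41/2
  p_2/q_2 = 1660/81
  p_3/q_3 = 3361/164
  p_4/q_4 = 136100/6641
q_3 = 164 ≤ 457 < 6641 = q_4, so the answer is 3361/164.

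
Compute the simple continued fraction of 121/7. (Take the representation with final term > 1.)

[17; 3, 2]

121 = 17×7 + 2
7 = 3×2 + 1
2 = 2×1 + 0  (stop)
So 121/7 = [17; 3, 2].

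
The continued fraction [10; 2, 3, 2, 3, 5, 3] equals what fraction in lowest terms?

Using pₖ = aₖpₖ₋₁ + pₖ₋₂ and qₖ = aₖqₖ₋₁ + qₖ₋₂:
  k=0: a=10, p=10, q=1
  k=1: a=2, p=21, q=2
  k=2: a=3, p=73, q=7
  k=3: a=2, p=167, q=16
  k=4: a=3, p=574, q=55
  k=5: a=5, p=3037, q=291
  k=6: a=3, p=9685, q=928

9685/928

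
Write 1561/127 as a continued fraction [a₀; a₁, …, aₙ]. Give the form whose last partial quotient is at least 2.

[12; 3, 2, 3, 5]

1561 = 12*127 + 37
127 = 3*37 + 16
37 = 2*16 + 5
16 = 3*5 + 1
5 = 5*1 + 0  (stop)
So 1561/127 = [12; 3, 2, 3, 5].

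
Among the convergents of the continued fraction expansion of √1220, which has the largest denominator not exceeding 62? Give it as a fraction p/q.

√1220 = [34; 1, 12, 1, 68, …] (period length 4).
Convergents:
  p_0/q_0 = 34/1
  p_1/q_1 = 35/1
  p_2/q_2 = 454/13
  p_3/q_3 = 489/14
  p_4/q_4 = 33706/965
q_3 = 14 ≤ 62 < 965 = q_4, so the answer is 489/14.

489/14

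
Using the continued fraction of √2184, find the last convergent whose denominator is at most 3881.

√2184 = [46; 1, 2, 1, 2, 1, 92, …] (period length 6).
Convergents:
  p_0/q_0 = 46/1
  p_1/q_1 = 47/1
  p_2/q_2 = 140/3
  p_3/q_3 = 187/4
  p_4/q_4 = 514/11
  p_5/q_5 = 701/15
  p_6/q_6 = 65006/1391
  p_7/q_7 = 65707/1406
  p_8/q_8 = 196420/4203
q_7 = 1406 ≤ 3881 < 4203 = q_8, so the answer is 65707/1406.

65707/1406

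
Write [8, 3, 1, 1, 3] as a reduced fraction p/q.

Using pₖ = aₖpₖ₋₁ + pₖ₋₂ and qₖ = aₖqₖ₋₁ + qₖ₋₂:
  k=0: a=8, p=8, q=1
  k=1: a=3, p=25, q=3
  k=2: a=1, p=33, q=4
  k=3: a=1, p=58, q=7
  k=4: a=3, p=207, q=25

207/25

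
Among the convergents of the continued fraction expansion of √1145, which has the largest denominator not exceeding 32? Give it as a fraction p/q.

1049/31

√1145 = [33; 1, 5, 5, 1, 66, …] (period length 5).
Convergents:
  p_0/q_0 = 33/1
  p_1/q_1 = 34/1
  p_2/q_2 = 203/6
  p_3/q_3 = 1049/31
  p_4/q_4 = 1252/37
q_3 = 31 ≤ 32 < 37 = q_4, so the answer is 1049/31.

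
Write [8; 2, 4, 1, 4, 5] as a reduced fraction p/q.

Using pₖ = aₖpₖ₋₁ + pₖ₋₂ and qₖ = aₖqₖ₋₁ + qₖ₋₂:
  k=0: a=8, p=8, q=1
  k=1: a=2, p=17, q=2
  k=2: a=4, p=76, q=9
  k=3: a=1, p=93, q=11
  k=4: a=4, p=448, q=53
  k=5: a=5, p=2333, q=276

2333/276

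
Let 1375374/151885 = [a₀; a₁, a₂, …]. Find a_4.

1

1375374 = 9·151885 + 8409   →  a_0 = 9
151885 = 18·8409 + 523   →  a_1 = 18
8409 = 16·523 + 41   →  a_2 = 16
523 = 12·41 + 31   →  a_3 = 12
41 = 1·31 + 10   →  a_4 = 1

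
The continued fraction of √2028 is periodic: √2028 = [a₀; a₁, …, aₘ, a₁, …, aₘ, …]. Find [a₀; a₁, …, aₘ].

[45; 30, 90]

a₀ = ⌊√2028⌋ = 45.
With m₀=0, d₀=1 and mₖ₊₁ = dₖaₖ − mₖ, dₖ₊₁ = (n − mₖ₊₁²)/dₖ, aₖ₊₁ = ⌊(a₀+mₖ₊₁)/dₖ₊₁⌋:
  k=1: m=45, d=3, a=30
  k=2: m=45, d=1, a=90
d=1 and a=2a₀=90 at k=2, so the next step gives (m, d) = (45, 3) again — its k=1 value — and the period has length 2.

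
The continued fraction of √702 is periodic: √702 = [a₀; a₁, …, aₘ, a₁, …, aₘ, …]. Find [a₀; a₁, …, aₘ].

[26; 2, 52]

a₀ = ⌊√702⌋ = 26.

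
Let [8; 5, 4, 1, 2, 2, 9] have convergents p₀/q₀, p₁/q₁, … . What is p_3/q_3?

213/26

Using pₖ = aₖpₖ₋₁ + pₖ₋₂, qₖ = aₖqₖ₋₁ + qₖ₋₂ (with p₋₁=1, p₋₂=0, q₋₁=0, q₋₂=1):
  k=0: a=8, p=8, q=1
  k=1: a=5, p=41, q=5
  k=2: a=4, p=172, q=21
  k=3: a=1, p=213, q=26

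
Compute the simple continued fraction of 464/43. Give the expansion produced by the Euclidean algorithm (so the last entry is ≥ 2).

[10; 1, 3, 1, 3, 2]

464 = 10·43 + 34
43 = 1·34 + 9
34 = 3·9 + 7
9 = 1·7 + 2
7 = 3·2 + 1
2 = 2·1 + 0  (stop)
So 464/43 = [10; 1, 3, 1, 3, 2].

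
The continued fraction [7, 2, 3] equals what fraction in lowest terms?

52/7

Using pₖ = aₖpₖ₋₁ + pₖ₋₂ and qₖ = aₖqₖ₋₁ + qₖ₋₂:
  k=0: a=7, p=7, q=1
  k=1: a=2, p=15, q=2
  k=2: a=3, p=52, q=7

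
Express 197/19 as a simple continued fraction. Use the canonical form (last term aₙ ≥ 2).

197 = 10×19 + 7
19 = 2×7 + 5
7 = 1×5 + 2
5 = 2×2 + 1
2 = 2×1 + 0  (stop)
So 197/19 = [10; 2, 1, 2, 2].

[10; 2, 1, 2, 2]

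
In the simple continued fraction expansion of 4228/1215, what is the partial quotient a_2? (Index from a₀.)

4228 = 3·1215 + 583   →  a_0 = 3
1215 = 2·583 + 49   →  a_1 = 2
583 = 11·49 + 44   →  a_2 = 11

11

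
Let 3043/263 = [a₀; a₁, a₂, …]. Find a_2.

1

3043 = 11·263 + 150   →  a_0 = 11
263 = 1·150 + 113   →  a_1 = 1
150 = 1·113 + 37   →  a_2 = 1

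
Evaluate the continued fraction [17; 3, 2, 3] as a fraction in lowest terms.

415/24

Fold from the inside: start with 3/1.
  2 + 1/3 = 7/3
  3 + 3/7 = 24/7
  17 + 7/24 = 415/24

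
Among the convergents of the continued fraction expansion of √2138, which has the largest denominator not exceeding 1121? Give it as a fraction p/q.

21131/457

√2138 = [46; 4, 5, 5, 4, 92, …] (period length 5).
Convergents:
  p_0/q_0 = 46/1
  p_1/q_1 = 185/4
  p_2/q_2 = 971/21
  p_3/q_3 = 5040/109
  p_4/q_4 = 21131/457
  p_5/q_5 = 1949092/42153
q_4 = 457 ≤ 1121 < 42153 = q_5, so the answer is 21131/457.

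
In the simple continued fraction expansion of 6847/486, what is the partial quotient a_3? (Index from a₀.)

6847 = 14·486 + 43   →  a_0 = 14
486 = 11·43 + 13   →  a_1 = 11
43 = 3·13 + 4   →  a_2 = 3
13 = 3·4 + 1   →  a_3 = 3

3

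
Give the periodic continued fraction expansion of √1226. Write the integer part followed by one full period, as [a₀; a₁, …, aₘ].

a₀ = ⌊√1226⌋ = 35.
With m₀=0, d₀=1 and mₖ₊₁ = dₖaₖ − mₖ, dₖ₊₁ = (n − mₖ₊₁²)/dₖ, aₖ₊₁ = ⌊(a₀+mₖ₊₁)/dₖ₊₁⌋:
  k=1: m=35, d=1, a=70
d=1 and a=2a₀=70 at k=1, so the next step gives (m, d) = (35, 1) again — its k=1 value — and the period has length 1.

[35; 70]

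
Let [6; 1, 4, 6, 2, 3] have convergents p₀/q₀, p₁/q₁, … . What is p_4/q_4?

Using pₖ = aₖpₖ₋₁ + pₖ₋₂, qₖ = aₖqₖ₋₁ + qₖ₋₂ (with p₋₁=1, p₋₂=0, q₋₁=0, q₋₂=1):
  k=0: a=6, p=6, q=1
  k=1: a=1, p=7, q=1
  k=2: a=4, p=34, q=5
  k=3: a=6, p=211, q=31
  k=4: a=2, p=456, q=67

456/67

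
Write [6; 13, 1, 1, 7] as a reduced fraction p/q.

Fold from the inside: start with 7/1.
  1 + 1/7 = 8/7
  1 + 7/8 = 15/8
  13 + 8/15 = 203/15
  6 + 15/203 = 1233/203

1233/203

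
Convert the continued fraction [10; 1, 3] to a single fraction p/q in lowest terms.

43/4

Fold from the inside: start with 3/1.
  1 + 1/3 = 4/3
  10 + 3/4 = 43/4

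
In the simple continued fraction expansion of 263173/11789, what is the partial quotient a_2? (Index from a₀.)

263173 = 22·11789 + 3815   →  a_0 = 22
11789 = 3·3815 + 344   →  a_1 = 3
3815 = 11·344 + 31   →  a_2 = 11

11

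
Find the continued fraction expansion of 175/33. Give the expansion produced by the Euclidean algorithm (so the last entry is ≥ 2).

[5; 3, 3, 3]

175 = 5×33 + 10
33 = 3×10 + 3
10 = 3×3 + 1
3 = 3×1 + 0  (stop)
So 175/33 = [5; 3, 3, 3].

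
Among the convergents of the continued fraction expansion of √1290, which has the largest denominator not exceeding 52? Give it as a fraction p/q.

431/12

√1290 = [35; 1, 10, 1, 70, …] (period length 4).
Convergents:
  p_0/q_0 = 35/1
  p_1/q_1 = 36/1
  p_2/q_2 = 395/11
  p_3/q_3 = 431/12
  p_4/q_4 = 30565/851
q_3 = 12 ≤ 52 < 851 = q_4, so the answer is 431/12.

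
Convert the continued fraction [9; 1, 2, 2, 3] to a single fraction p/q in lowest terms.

Fold from the inside: start with 3/1.
  2 + 1/3 = 7/3
  2 + 3/7 = 17/7
  1 + 7/17 = 24/17
  9 + 17/24 = 233/24

233/24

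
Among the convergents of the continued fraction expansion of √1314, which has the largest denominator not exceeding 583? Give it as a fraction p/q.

10476/289

√1314 = [36; 4, 72, …] (period length 2).
Convergents:
  p_0/q_0 = 36/1
  p_1/q_1 = 145/4
  p_2/q_2 = 10476/289
  p_3/q_3 = 42049/1160
q_2 = 289 ≤ 583 < 1160 = q_3, so the answer is 10476/289.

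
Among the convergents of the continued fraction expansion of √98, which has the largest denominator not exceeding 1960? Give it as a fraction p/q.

√98 = [9; 1, 8, 1, 18, …] (period length 4).
Convergents:
  p_0/q_0 = 9/1
  p_1/q_1 = 10/1
  p_2/q_2 = 89/9
  p_3/q_3 = 99/10
  p_4/q_4 = 1871/189
  p_5/q_5 = 1970/199
  p_6/q_6 = 17631/1781
  p_7/q_7 = 19601/1980
q_6 = 1781 ≤ 1960 < 1980 = q_7, so the answer is 17631/1781.

17631/1781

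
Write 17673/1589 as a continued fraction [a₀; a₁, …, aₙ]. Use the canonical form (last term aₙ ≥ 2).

[11; 8, 5, 4, 9]

17673 = 11×1589 + 194
1589 = 8×194 + 37
194 = 5×37 + 9
37 = 4×9 + 1
9 = 9×1 + 0  (stop)
So 17673/1589 = [11; 8, 5, 4, 9].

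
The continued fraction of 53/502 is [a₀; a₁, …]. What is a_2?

2

53 = 0·502 + 53   →  a_0 = 0
502 = 9·53 + 25   →  a_1 = 9
53 = 2·25 + 3   →  a_2 = 2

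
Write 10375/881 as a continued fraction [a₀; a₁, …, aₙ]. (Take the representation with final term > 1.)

[11; 1, 3, 2, 8, 2, 5]

10375 = 11*881 + 684
881 = 1*684 + 197
684 = 3*197 + 93
197 = 2*93 + 11
93 = 8*11 + 5
11 = 2*5 + 1
5 = 5*1 + 0  (stop)
So 10375/881 = [11; 1, 3, 2, 8, 2, 5].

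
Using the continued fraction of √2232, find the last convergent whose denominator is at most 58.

1937/41

√2232 = [47; 4, 10, 4, 94, …] (period length 4).
Convergents:
  p_0/q_0 = 47/1
  p_1/q_1 = 189/4
  p_2/q_2 = 1937/41
  p_3/q_3 = 7937/168
q_2 = 41 ≤ 58 < 168 = q_3, so the answer is 1937/41.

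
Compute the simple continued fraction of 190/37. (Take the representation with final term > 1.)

[5; 7, 2, 2]

190 = 5×37 + 5
37 = 7×5 + 2
5 = 2×2 + 1
2 = 2×1 + 0  (stop)
So 190/37 = [5; 7, 2, 2].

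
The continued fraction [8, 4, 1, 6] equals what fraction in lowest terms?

Using pₖ = aₖpₖ₋₁ + pₖ₋₂ and qₖ = aₖqₖ₋₁ + qₖ₋₂:
  k=0: a=8, p=8, q=1
  k=1: a=4, p=33, q=4
  k=2: a=1, p=41, q=5
  k=3: a=6, p=279, q=34

279/34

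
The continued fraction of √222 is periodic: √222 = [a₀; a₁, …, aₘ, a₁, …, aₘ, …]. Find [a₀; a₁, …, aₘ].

[14; 1, 8, 1, 28]

a₀ = ⌊√222⌋ = 14.
With m₀=0, d₀=1 and mₖ₊₁ = dₖaₖ − mₖ, dₖ₊₁ = (n − mₖ₊₁²)/dₖ, aₖ₊₁ = ⌊(a₀+mₖ₊₁)/dₖ₊₁⌋:
  k=1: m=14, d=26, a=1
  k=2: m=12, d=3, a=8
  k=3: m=12, d=26, a=1
  k=4: m=14, d=1, a=28
d=1 and a=2a₀=28 at k=4, so the next step gives (m, d) = (14, 26) again — its k=1 value — and the period has length 4.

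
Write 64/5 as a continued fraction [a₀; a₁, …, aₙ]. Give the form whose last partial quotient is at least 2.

[12; 1, 4]

64 = 12*5 + 4
5 = 1*4 + 1
4 = 4*1 + 0  (stop)
So 64/5 = [12; 1, 4].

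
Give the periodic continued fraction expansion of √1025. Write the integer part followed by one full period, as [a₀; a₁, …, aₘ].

[32; 64]

a₀ = ⌊√1025⌋ = 32.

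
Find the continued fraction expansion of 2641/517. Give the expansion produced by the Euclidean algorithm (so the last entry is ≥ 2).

[5; 9, 4, 3, 4]

2641 = 5×517 + 56
517 = 9×56 + 13
56 = 4×13 + 4
13 = 3×4 + 1
4 = 4×1 + 0  (stop)
So 2641/517 = [5; 9, 4, 3, 4].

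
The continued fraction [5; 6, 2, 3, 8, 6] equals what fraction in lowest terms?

11770/2283

Fold from the inside: start with 6/1.
  8 + 1/6 = 49/6
  3 + 6/49 = 153/49
  2 + 49/153 = 355/153
  6 + 153/355 = 2283/355
  5 + 355/2283 = 11770/2283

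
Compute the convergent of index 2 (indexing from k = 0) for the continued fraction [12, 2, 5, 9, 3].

Using pₖ = aₖpₖ₋₁ + pₖ₋₂, qₖ = aₖqₖ₋₁ + qₖ₋₂ (with p₋₁=1, p₋₂=0, q₋₁=0, q₋₂=1):
  k=0: a=12, p=12, q=1
  k=1: a=2, p=25, q=2
  k=2: a=5, p=137, q=11

137/11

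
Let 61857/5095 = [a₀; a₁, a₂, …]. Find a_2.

9

61857 = 12·5095 + 717   →  a_0 = 12
5095 = 7·717 + 76   →  a_1 = 7
717 = 9·76 + 33   →  a_2 = 9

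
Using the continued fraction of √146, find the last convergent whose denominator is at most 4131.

42049/3480

√146 = [12; 12, 24, …] (period length 2).
Convergents:
  p_0/q_0 = 12/1
  p_1/q_1 = 145/12
  p_2/q_2 = 3492/289
  p_3/q_3 = 42049/3480
  p_4/q_4 = 1012668/83809
q_3 = 3480 ≤ 4131 < 83809 = q_4, so the answer is 42049/3480.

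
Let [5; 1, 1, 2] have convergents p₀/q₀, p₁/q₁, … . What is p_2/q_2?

Using pₖ = aₖpₖ₋₁ + pₖ₋₂, qₖ = aₖqₖ₋₁ + qₖ₋₂ (with p₋₁=1, p₋₂=0, q₋₁=0, q₋₂=1):
  k=0: a=5, p=5, q=1
  k=1: a=1, p=6, q=1
  k=2: a=1, p=11, q=2

11/2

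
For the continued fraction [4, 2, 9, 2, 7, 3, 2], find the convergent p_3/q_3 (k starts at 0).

Using pₖ = aₖpₖ₋₁ + pₖ₋₂, qₖ = aₖqₖ₋₁ + qₖ₋₂ (with p₋₁=1, p₋₂=0, q₋₁=0, q₋₂=1):
  k=0: a=4, p=4, q=1
  k=1: a=2, p=9, q=2
  k=2: a=9, p=85, q=19
  k=3: a=2, p=179, q=40

179/40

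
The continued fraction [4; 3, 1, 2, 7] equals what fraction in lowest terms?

Using pₖ = aₖpₖ₋₁ + pₖ₋₂ and qₖ = aₖqₖ₋₁ + qₖ₋₂:
  k=0: a=4, p=4, q=1
  k=1: a=3, p=13, q=3
  k=2: a=1, p=17, q=4
  k=3: a=2, p=47, q=11
  k=4: a=7, p=346, q=81

346/81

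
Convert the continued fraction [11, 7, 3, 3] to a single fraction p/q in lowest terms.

Fold from the inside: start with 3/1.
  3 + 1/3 = 10/3
  7 + 3/10 = 73/10
  11 + 10/73 = 813/73

813/73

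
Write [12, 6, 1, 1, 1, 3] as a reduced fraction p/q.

887/73

Using pₖ = aₖpₖ₋₁ + pₖ₋₂ and qₖ = aₖqₖ₋₁ + qₖ₋₂:
  k=0: a=12, p=12, q=1
  k=1: a=6, p=73, q=6
  k=2: a=1, p=85, q=7
  k=3: a=1, p=158, q=13
  k=4: a=1, p=243, q=20
  k=5: a=3, p=887, q=73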